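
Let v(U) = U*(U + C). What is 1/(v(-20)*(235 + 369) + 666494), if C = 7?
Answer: 1/823534 ≈ 1.2143e-6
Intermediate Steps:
v(U) = U*(7 + U) (v(U) = U*(U + 7) = U*(7 + U))
1/(v(-20)*(235 + 369) + 666494) = 1/((-20*(7 - 20))*(235 + 369) + 666494) = 1/(-20*(-13)*604 + 666494) = 1/(260*604 + 666494) = 1/(157040 + 666494) = 1/823534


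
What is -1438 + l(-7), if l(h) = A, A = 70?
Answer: -1368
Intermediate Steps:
l(h) = 70
-1438 + l(-7) = -1438 + 70 = -1368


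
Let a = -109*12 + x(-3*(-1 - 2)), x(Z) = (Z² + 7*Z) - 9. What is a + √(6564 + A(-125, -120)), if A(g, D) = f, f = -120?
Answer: -1173 + 6*√179 ≈ -1092.7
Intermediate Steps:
A(g, D) = -120
x(Z) = -9 + Z² + 7*Z
a = -1173 (a = -109*12 + (-9 + (-3*(-1 - 2))² + 7*(-3*(-1 - 2))) = -1308 + (-9 + (-3*(-3))² + 7*(-3*(-3))) = -1308 + (-9 + 9² + 7*9) = -1308 + (-9 + 81 + 63) = -1308 + 135 = -1173)
a + √(6564 + A(-125, -120)) = -1173 + √(6564 - 120) = -1173 + √6444 = -1173 + 6*√179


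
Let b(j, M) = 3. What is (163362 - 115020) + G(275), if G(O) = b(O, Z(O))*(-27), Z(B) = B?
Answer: 48261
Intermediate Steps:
G(O) = -81 (G(O) = 3*(-27) = -81)
(163362 - 115020) + G(275) = (163362 - 115020) - 81 = 48342 - 81 = 48261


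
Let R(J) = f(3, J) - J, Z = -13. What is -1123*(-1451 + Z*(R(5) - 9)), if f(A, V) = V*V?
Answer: 1790062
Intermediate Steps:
f(A, V) = V²
R(J) = J² - J
-1123*(-1451 + Z*(R(5) - 9)) = -1123*(-1451 - 13*(5*(-1 + 5) - 9)) = -1123*(-1451 - 13*(5*4 - 9)) = -1123*(-1451 - 13*(20 - 9)) = -1123*(-1451 - 13*11) = -1123*(-1451 - 143) = -1123*(-1594) = 1790062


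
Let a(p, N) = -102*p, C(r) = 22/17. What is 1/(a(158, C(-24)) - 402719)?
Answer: -1/418835 ≈ -2.3876e-6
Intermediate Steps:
C(r) = 22/17 (C(r) = 22*(1/17) = 22/17)
1/(a(158, C(-24)) - 402719) = 1/(-102*158 - 402719) = 1/(-16116 - 402719) = 1/(-418835) = -1/418835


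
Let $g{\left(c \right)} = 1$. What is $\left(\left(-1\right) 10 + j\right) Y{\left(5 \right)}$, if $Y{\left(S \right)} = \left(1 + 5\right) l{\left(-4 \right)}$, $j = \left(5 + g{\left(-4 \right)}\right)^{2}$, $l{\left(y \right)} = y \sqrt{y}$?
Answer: $- 1248 i \approx - 1248.0 i$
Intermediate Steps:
$l{\left(y \right)} = y^{\frac{3}{2}}$
$j = 36$ ($j = \left(5 + 1\right)^{2} = 6^{2} = 36$)
$Y{\left(S \right)} = - 48 i$ ($Y{\left(S \right)} = \left(1 + 5\right) \left(-4\right)^{\frac{3}{2}} = 6 \left(- 8 i\right) = - 48 i$)
$\left(\left(-1\right) 10 + j\right) Y{\left(5 \right)} = \left(\left(-1\right) 10 + 36\right) \left(- 48 i\right) = \left(-10 + 36\right) \left(- 48 i\right) = 26 \left(- 48 i\right) = - 1248 i$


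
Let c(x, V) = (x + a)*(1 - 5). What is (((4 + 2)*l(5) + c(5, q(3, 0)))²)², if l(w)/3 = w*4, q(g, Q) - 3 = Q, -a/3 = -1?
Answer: 11574317056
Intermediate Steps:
a = 3 (a = -3*(-1) = 3)
q(g, Q) = 3 + Q
l(w) = 12*w (l(w) = 3*(w*4) = 3*(4*w) = 12*w)
c(x, V) = -12 - 4*x (c(x, V) = (x + 3)*(1 - 5) = (3 + x)*(-4) = -12 - 4*x)
(((4 + 2)*l(5) + c(5, q(3, 0)))²)² = (((4 + 2)*(12*5) + (-12 - 4*5))²)² = ((6*60 + (-12 - 20))²)² = ((360 - 32)²)² = (328²)² = 107584² = 11574317056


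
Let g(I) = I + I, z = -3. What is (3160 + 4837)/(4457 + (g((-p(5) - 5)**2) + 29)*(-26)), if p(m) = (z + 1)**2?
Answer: -7997/509 ≈ -15.711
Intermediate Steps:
p(m) = 4 (p(m) = (-3 + 1)**2 = (-2)**2 = 4)
g(I) = 2*I
(3160 + 4837)/(4457 + (g((-p(5) - 5)**2) + 29)*(-26)) = (3160 + 4837)/(4457 + (2*(-1*4 - 5)**2 + 29)*(-26)) = 7997/(4457 + (2*(-4 - 5)**2 + 29)*(-26)) = 7997/(4457 + (2*(-9)**2 + 29)*(-26)) = 7997/(4457 + (2*81 + 29)*(-26)) = 7997/(4457 + (162 + 29)*(-26)) = 7997/(4457 + 191*(-26)) = 7997/(4457 - 4966) = 7997/(-509) = 7997*(-1/509) = -7997/509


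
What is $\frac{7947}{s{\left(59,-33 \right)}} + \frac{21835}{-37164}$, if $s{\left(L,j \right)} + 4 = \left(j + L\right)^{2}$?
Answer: $\frac{23389099}{2081184} \approx 11.238$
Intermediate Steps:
$s{\left(L,j \right)} = -4 + \left(L + j\right)^{2}$ ($s{\left(L,j \right)} = -4 + \left(j + L\right)^{2} = -4 + \left(L + j\right)^{2}$)
$\frac{7947}{s{\left(59,-33 \right)}} + \frac{21835}{-37164} = \frac{7947}{-4 + \left(59 - 33\right)^{2}} + \frac{21835}{-37164} = \frac{7947}{-4 + 26^{2}} + 21835 \left(- \frac{1}{37164}\right) = \frac{7947}{-4 + 676} - \frac{21835}{37164} = \frac{7947}{672} - \frac{21835}{37164} = 7947 \cdot \frac{1}{672} - \frac{21835}{37164} = \frac{2649}{224} - \frac{21835}{37164} = \frac{23389099}{2081184}$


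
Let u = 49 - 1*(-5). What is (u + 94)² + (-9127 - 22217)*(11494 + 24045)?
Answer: -1113912512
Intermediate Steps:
u = 54 (u = 49 + 5 = 54)
(u + 94)² + (-9127 - 22217)*(11494 + 24045) = (54 + 94)² + (-9127 - 22217)*(11494 + 24045) = 148² - 31344*35539 = 21904 - 1113934416 = -1113912512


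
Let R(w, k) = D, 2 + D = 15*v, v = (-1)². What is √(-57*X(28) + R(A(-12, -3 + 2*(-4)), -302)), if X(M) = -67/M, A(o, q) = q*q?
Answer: √29281/14 ≈ 12.223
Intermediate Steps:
A(o, q) = q²
v = 1
D = 13 (D = -2 + 15*1 = -2 + 15 = 13)
R(w, k) = 13
√(-57*X(28) + R(A(-12, -3 + 2*(-4)), -302)) = √(-(-3819)/28 + 13) = √(-57*(-67/28) + 13) = √(3819/28 + 13) = √(4183/28) = √29281/14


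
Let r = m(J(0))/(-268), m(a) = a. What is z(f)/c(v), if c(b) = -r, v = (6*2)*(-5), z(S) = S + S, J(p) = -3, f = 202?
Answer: -108272/3 ≈ -36091.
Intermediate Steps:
z(S) = 2*S
v = -60 (v = 12*(-5) = -60)
r = 3/268 (r = -3/(-268) = -3*(-1/268) = 3/268 ≈ 0.011194)
c(b) = -3/268 (c(b) = -1*3/268 = -3/268)
z(f)/c(v) = (2*202)/(-3/268) = 404*(-268/3) = -108272/3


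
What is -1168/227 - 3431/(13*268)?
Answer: -4848149/790868 ≈ -6.1302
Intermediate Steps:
-1168/227 - 3431/(13*268) = -1168*1/227 - 3431/3484 = -1168/227 - 3431*1/3484 = -1168/227 - 3431/3484 = -4848149/790868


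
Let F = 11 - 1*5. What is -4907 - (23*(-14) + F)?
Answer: -4591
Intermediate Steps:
F = 6 (F = 11 - 5 = 6)
-4907 - (23*(-14) + F) = -4907 - (23*(-14) + 6) = -4907 - (-322 + 6) = -4907 - 1*(-316) = -4907 + 316 = -4591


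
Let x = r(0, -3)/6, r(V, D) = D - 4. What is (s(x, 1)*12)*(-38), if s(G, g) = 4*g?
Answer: -1824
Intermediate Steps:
r(V, D) = -4 + D
x = -7/6 (x = (-4 - 3)/6 = -7*⅙ = -7/6 ≈ -1.1667)
(s(x, 1)*12)*(-38) = ((4*1)*12)*(-38) = (4*12)*(-38) = 48*(-38) = -1824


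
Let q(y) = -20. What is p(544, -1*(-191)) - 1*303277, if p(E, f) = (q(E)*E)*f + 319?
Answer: -2381038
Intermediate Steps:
p(E, f) = 319 - 20*E*f (p(E, f) = (-20*E)*f + 319 = -20*E*f + 319 = 319 - 20*E*f)
p(544, -1*(-191)) - 1*303277 = (319 - 20*544*(-1*(-191))) - 1*303277 = (319 - 20*544*191) - 303277 = (319 - 2078080) - 303277 = -2077761 - 303277 = -2381038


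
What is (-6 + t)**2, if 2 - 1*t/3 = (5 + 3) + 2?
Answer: 900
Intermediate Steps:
t = -24 (t = 6 - 3*((5 + 3) + 2) = 6 - 3*(8 + 2) = 6 - 3*10 = 6 - 30 = -24)
(-6 + t)**2 = (-6 - 24)**2 = (-30)**2 = 900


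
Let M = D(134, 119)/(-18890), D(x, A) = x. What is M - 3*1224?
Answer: -34682107/9445 ≈ -3672.0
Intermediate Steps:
M = -67/9445 (M = 134/(-18890) = 134*(-1/18890) = -67/9445 ≈ -0.0070937)
M - 3*1224 = -67/9445 - 3*1224 = -67/9445 - 1*3672 = -67/9445 - 3672 = -34682107/9445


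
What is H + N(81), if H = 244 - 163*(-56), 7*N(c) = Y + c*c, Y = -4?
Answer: 72161/7 ≈ 10309.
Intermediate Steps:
N(c) = -4/7 + c**2/7 (N(c) = (-4 + c*c)/7 = (-4 + c**2)/7 = -4/7 + c**2/7)
H = 9372 (H = 244 + 9128 = 9372)
H + N(81) = 9372 + (-4/7 + (1/7)*81**2) = 9372 + (-4/7 + (1/7)*6561) = 9372 + (-4/7 + 6561/7) = 9372 + 6557/7 = 72161/7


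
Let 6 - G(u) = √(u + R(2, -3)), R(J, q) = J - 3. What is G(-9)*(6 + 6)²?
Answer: 864 - 144*I*√10 ≈ 864.0 - 455.37*I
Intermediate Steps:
R(J, q) = -3 + J
G(u) = 6 - √(-1 + u) (G(u) = 6 - √(u + (-3 + 2)) = 6 - √(u - 1) = 6 - √(-1 + u))
G(-9)*(6 + 6)² = (6 - √(-1 - 9))*(6 + 6)² = (6 - √(-10))*12² = (6 - I*√10)*144 = 864 - 144*I*√10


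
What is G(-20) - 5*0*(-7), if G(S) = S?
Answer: -20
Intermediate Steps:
G(-20) - 5*0*(-7) = -20 - 5*0*(-7) = -20 - 0*(-7) = -20 - 1*0 = -20 + 0 = -20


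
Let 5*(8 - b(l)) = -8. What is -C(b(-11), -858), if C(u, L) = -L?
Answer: -858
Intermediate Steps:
b(l) = 48/5 (b(l) = 8 - ⅕*(-8) = 8 + 8/5 = 48/5)
-C(b(-11), -858) = -(-1)*(-858) = -1*858 = -858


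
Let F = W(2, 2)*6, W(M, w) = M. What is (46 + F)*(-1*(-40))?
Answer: 2320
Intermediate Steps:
F = 12 (F = 2*6 = 12)
(46 + F)*(-1*(-40)) = (46 + 12)*(-1*(-40)) = 58*40 = 2320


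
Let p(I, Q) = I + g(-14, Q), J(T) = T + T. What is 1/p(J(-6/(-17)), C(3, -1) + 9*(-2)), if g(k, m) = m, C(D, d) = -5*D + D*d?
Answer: -17/600 ≈ -0.028333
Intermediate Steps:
J(T) = 2*T
p(I, Q) = I + Q
1/p(J(-6/(-17)), C(3, -1) + 9*(-2)) = 1/(2*(-6/(-17)) + (3*(-5 - 1) + 9*(-2))) = 1/(2*(-6*(-1/17)) + (3*(-6) - 18)) = 1/(2*(6/17) + (-18 - 18)) = 1/(12/17 - 36) = 1/(-600/17) = -17/600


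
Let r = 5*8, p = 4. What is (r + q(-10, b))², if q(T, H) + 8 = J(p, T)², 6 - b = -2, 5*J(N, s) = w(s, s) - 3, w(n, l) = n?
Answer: 938961/625 ≈ 1502.3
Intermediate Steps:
J(N, s) = -⅗ + s/5 (J(N, s) = (s - 3)/5 = (-3 + s)/5 = -⅗ + s/5)
b = 8 (b = 6 - 1*(-2) = 6 + 2 = 8)
q(T, H) = -8 + (-⅗ + T/5)²
r = 40
(r + q(-10, b))² = (40 + (-8 + (-3 - 10)²/25))² = (40 + (-8 + (1/25)*(-13)²))² = (40 + (-8 + (1/25)*169))² = (40 + (-8 + 169/25))² = (40 - 31/25)² = (969/25)² = 938961/625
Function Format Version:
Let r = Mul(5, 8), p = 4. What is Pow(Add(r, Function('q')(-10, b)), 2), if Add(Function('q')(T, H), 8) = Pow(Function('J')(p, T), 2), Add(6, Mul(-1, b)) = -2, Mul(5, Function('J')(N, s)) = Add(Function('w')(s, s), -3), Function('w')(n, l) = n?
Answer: Rational(938961, 625) ≈ 1502.3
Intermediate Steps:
Function('J')(N, s) = Add(Rational(-3, 5), Mul(Rational(1, 5), s)) (Function('J')(N, s) = Mul(Rational(1, 5), Add(s, -3)) = Mul(Rational(1, 5), Add(-3, s)) = Add(Rational(-3, 5), Mul(Rational(1, 5), s)))
b = 8 (b = Add(6, Mul(-1, -2)) = Add(6, 2) = 8)
Function('q')(T, H) = Add(-8, Pow(Add(Rational(-3, 5), Mul(Rational(1, 5), T)), 2))
r = 40
Pow(Add(r, Function('q')(-10, b)), 2) = Pow(Add(40, Add(-8, Mul(Rational(1, 25), Pow(Add(-3, -10), 2)))), 2) = Pow(Add(40, Add(-8, Mul(Rational(1, 25), Pow(-13, 2)))), 2) = Pow(Add(40, Add(-8, Mul(Rational(1, 25), 169))), 2) = Pow(Add(40, Add(-8, Rational(169, 25))), 2) = Pow(Add(40, Rational(-31, 25)), 2) = Pow(Rational(969, 25), 2) = Rational(938961, 625)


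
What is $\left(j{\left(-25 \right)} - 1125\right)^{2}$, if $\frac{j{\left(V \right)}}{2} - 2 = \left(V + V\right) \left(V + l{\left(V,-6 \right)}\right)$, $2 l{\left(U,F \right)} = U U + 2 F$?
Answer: $856791441$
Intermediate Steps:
$l{\left(U,F \right)} = F + \frac{U^{2}}{2}$ ($l{\left(U,F \right)} = \frac{U U + 2 F}{2} = \frac{U^{2} + 2 F}{2} = F + \frac{U^{2}}{2}$)
$j{\left(V \right)} = 4 + 4 V \left(-6 + V + \frac{V^{2}}{2}\right)$ ($j{\left(V \right)} = 4 + 2 \left(V + V\right) \left(V + \left(-6 + \frac{V^{2}}{2}\right)\right) = 4 + 2 \cdot 2 V \left(-6 + V + \frac{V^{2}}{2}\right) = 4 + 4 V \left(-6 + V + \frac{V^{2}}{2}\right)$)
$\left(j{\left(-25 \right)} - 1125\right)^{2} = \left(\left(4 + 4 \left(-25\right)^{2} + 2 \left(-25\right) \left(-12 + \left(-25\right)^{2}\right)\right) - 1125\right)^{2} = \left(\left(4 + 4 \cdot 625 + 2 \left(-25\right) \left(-12 + 625\right)\right) - 1125\right)^{2} = \left(\left(4 + 2500 + 2 \left(-25\right) 613\right) - 1125\right)^{2} = \left(\left(4 + 2500 - 30650\right) - 1125\right)^{2} = \left(-28146 - 1125\right)^{2} = \left(-29271\right)^{2} = 856791441$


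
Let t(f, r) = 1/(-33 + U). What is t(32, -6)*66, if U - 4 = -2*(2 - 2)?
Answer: -66/29 ≈ -2.2759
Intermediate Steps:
U = 4 (U = 4 - 2*(2 - 2) = 4 - 2*0 = 4 + 0 = 4)
t(f, r) = -1/29 (t(f, r) = 1/(-33 + 4) = 1/(-29) = -1/29)
t(32, -6)*66 = -1/29*66 = -66/29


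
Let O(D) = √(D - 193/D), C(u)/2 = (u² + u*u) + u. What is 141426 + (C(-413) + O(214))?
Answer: 822876 + 9*√120482/214 ≈ 8.2289e+5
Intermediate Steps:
C(u) = 2*u + 4*u² (C(u) = 2*((u² + u*u) + u) = 2*((u² + u²) + u) = 2*(2*u² + u) = 2*(u + 2*u²) = 2*u + 4*u²)
141426 + (C(-413) + O(214)) = 141426 + (2*(-413)*(1 + 2*(-413)) + √(214 - 193/214)) = 141426 + (2*(-413)*(1 - 826) + √(214 - 193*1/214)) = 141426 + (2*(-413)*(-825) + √(214 - 193/214)) = 141426 + (681450 + √(45603/214)) = 141426 + (681450 + 9*√120482/214) = 822876 + 9*√120482/214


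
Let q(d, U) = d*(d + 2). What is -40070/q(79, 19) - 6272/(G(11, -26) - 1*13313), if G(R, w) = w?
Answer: -494359202/85356261 ≈ -5.7917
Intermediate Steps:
q(d, U) = d*(2 + d)
-40070/q(79, 19) - 6272/(G(11, -26) - 1*13313) = -40070*1/(79*(2 + 79)) - 6272/(-26 - 1*13313) = -40070/(79*81) - 6272/(-26 - 13313) = -40070/6399 - 6272/(-13339) = -40070*1/6399 - 6272*(-1/13339) = -40070/6399 + 6272/13339 = -494359202/85356261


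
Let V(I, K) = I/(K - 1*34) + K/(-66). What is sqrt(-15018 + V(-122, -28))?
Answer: I*sqrt(15714269241)/1023 ≈ 122.54*I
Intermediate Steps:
V(I, K) = -K/66 + I/(-34 + K) (V(I, K) = I/(K - 34) + K*(-1/66) = I/(-34 + K) - K/66 = -K/66 + I/(-34 + K))
sqrt(-15018 + V(-122, -28)) = sqrt(-15018 + (-1*(-28)**2 + 34*(-28) + 66*(-122))/(66*(-34 - 28))) = sqrt(-15018 + (1/66)*(-1*784 - 952 - 8052)/(-62)) = sqrt(-15018 + (1/66)*(-1/62)*(-784 - 952 - 8052)) = sqrt(-15018 + (1/66)*(-1/62)*(-9788)) = sqrt(-15018 + 2447/1023) = sqrt(-15360967/1023) = I*sqrt(15714269241)/1023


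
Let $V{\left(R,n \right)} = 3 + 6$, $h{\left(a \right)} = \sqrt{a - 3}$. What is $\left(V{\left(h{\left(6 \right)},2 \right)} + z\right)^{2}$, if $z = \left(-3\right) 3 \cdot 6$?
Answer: $2025$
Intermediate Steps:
$h{\left(a \right)} = \sqrt{-3 + a}$
$z = -54$ ($z = \left(-9\right) 6 = -54$)
$V{\left(R,n \right)} = 9$
$\left(V{\left(h{\left(6 \right)},2 \right)} + z\right)^{2} = \left(9 - 54\right)^{2} = \left(-45\right)^{2} = 2025$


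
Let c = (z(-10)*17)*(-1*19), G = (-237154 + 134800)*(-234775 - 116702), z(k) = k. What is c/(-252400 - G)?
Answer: -85/946719191 ≈ -8.9784e-8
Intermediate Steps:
G = 35975076858 (G = -102354*(-351477) = 35975076858)
c = 3230 (c = (-10*17)*(-1*19) = -170*(-19) = 3230)
c/(-252400 - G) = 3230/(-252400 - 1*35975076858) = 3230/(-252400 - 35975076858) = 3230/(-35975329258) = 3230*(-1/35975329258) = -85/946719191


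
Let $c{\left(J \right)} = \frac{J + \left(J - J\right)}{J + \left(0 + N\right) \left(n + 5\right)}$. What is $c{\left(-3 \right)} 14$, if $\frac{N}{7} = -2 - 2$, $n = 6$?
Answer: $\frac{42}{311} \approx 0.13505$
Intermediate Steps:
$N = -28$ ($N = 7 \left(-2 - 2\right) = 7 \left(-4\right) = -28$)
$c{\left(J \right)} = \frac{J}{-308 + J}$ ($c{\left(J \right)} = \frac{J + \left(J - J\right)}{J + \left(0 - 28\right) \left(6 + 5\right)} = \frac{J + 0}{J - 308} = \frac{J}{J - 308} = \frac{J}{-308 + J}$)
$c{\left(-3 \right)} 14 = - \frac{3}{-308 - 3} \cdot 14 = - \frac{3}{-311} \cdot 14 = \left(-3\right) \left(- \frac{1}{311}\right) 14 = \frac{3}{311} \cdot 14 = \frac{42}{311}$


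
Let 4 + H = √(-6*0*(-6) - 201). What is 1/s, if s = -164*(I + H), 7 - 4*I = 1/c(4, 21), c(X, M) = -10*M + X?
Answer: 381718/5736219185 + 169744*I*√201/5736219185 ≈ 6.6545e-5 + 0.00041953*I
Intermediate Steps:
c(X, M) = X - 10*M
H = -4 + I*√201 (H = -4 + √(-6*0*(-6) - 201) = -4 + √(0*(-6) - 201) = -4 + √(0 - 201) = -4 + √(-201) = -4 + I*√201 ≈ -4.0 + 14.177*I)
I = 1443/824 (I = 7/4 - 1/(4*(4 - 10*21)) = 7/4 - 1/(4*(4 - 210)) = 7/4 - ¼/(-206) = 7/4 - ¼*(-1/206) = 7/4 + 1/824 = 1443/824 ≈ 1.7512)
s = 75973/206 - 164*I*√201 (s = -164*(1443/824 + (-4 + I*√201)) = -164*(-1853/824 + I*√201) = 75973/206 - 164*I*√201 ≈ 368.8 - 2325.1*I)
1/s = 1/(75973/206 - 164*I*√201)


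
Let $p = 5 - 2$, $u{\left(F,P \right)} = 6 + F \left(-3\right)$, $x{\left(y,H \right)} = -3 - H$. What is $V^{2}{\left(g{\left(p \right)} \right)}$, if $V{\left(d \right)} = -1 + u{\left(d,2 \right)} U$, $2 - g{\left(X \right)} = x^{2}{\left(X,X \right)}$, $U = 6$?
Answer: $418609$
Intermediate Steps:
$u{\left(F,P \right)} = 6 - 3 F$
$p = 3$ ($p = 5 - 2 = 3$)
$g{\left(X \right)} = 2 - \left(-3 - X\right)^{2}$
$V{\left(d \right)} = 35 - 18 d$ ($V{\left(d \right)} = -1 + \left(6 - 3 d\right) 6 = -1 - \left(-36 + 18 d\right) = 35 - 18 d$)
$V^{2}{\left(g{\left(p \right)} \right)} = \left(35 - 18 \left(2 - \left(3 + 3\right)^{2}\right)\right)^{2} = \left(35 - 18 \left(2 - 6^{2}\right)\right)^{2} = \left(35 - 18 \left(2 - 36\right)\right)^{2} = \left(35 - -612\right)^{2} = \left(35 + 612\right)^{2} = 647^{2} = 418609$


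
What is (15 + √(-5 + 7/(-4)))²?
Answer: 873/4 + 45*I*√3 ≈ 218.25 + 77.942*I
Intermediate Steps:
(15 + √(-5 + 7/(-4)))² = (15 + √(-5 + 7*(-¼)))² = (15 + √(-5 - 7/4))² = (15 + √(-27/4))² = (15 + 3*I*√3/2)²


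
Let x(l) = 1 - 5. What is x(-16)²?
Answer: 16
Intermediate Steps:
x(l) = -4
x(-16)² = (-4)² = 16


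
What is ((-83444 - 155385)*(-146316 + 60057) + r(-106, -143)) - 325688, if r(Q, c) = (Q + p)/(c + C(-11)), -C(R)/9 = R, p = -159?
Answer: 906436301277/44 ≈ 2.0601e+10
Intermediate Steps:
C(R) = -9*R
r(Q, c) = (-159 + Q)/(99 + c) (r(Q, c) = (Q - 159)/(c - 9*(-11)) = (-159 + Q)/(c + 99) = (-159 + Q)/(99 + c))
((-83444 - 155385)*(-146316 + 60057) + r(-106, -143)) - 325688 = ((-83444 - 155385)*(-146316 + 60057) + (-159 - 106)/(99 - 143)) - 325688 = (-238829*(-86259) - 265/(-44)) - 325688 = (20601150711 - 1/44*(-265)) - 325688 = (20601150711 + 265/44) - 325688 = 906450631549/44 - 325688 = 906436301277/44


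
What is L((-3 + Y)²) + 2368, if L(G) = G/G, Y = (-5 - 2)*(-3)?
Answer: 2369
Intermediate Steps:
Y = 21 (Y = -7*(-3) = 21)
L(G) = 1
L((-3 + Y)²) + 2368 = 1 + 2368 = 2369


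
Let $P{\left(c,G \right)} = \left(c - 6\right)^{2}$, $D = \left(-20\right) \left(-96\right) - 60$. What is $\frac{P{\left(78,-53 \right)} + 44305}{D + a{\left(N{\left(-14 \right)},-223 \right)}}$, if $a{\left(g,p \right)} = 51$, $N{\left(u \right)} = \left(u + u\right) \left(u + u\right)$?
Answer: $\frac{49489}{1911} \approx 25.897$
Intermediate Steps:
$D = 1860$ ($D = 1920 - 60 = 1860$)
$N{\left(u \right)} = 4 u^{2}$ ($N{\left(u \right)} = 2 u 2 u = 4 u^{2}$)
$P{\left(c,G \right)} = \left(-6 + c\right)^{2}$
$\frac{P{\left(78,-53 \right)} + 44305}{D + a{\left(N{\left(-14 \right)},-223 \right)}} = \frac{\left(-6 + 78\right)^{2} + 44305}{1860 + 51} = \frac{72^{2} + 44305}{1911} = \left(5184 + 44305\right) \frac{1}{1911} = 49489 \cdot \frac{1}{1911} = \frac{49489}{1911}$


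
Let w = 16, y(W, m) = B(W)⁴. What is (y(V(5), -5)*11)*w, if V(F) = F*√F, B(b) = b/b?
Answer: 176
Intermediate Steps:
B(b) = 1
V(F) = F^(3/2)
y(W, m) = 1 (y(W, m) = 1⁴ = 1)
(y(V(5), -5)*11)*w = (1*11)*16 = 11*16 = 176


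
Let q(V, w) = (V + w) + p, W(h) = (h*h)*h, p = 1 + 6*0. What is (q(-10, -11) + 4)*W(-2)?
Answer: 128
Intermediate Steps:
p = 1 (p = 1 + 0 = 1)
W(h) = h**3 (W(h) = h**2*h = h**3)
q(V, w) = 1 + V + w (q(V, w) = (V + w) + 1 = 1 + V + w)
(q(-10, -11) + 4)*W(-2) = ((1 - 10 - 11) + 4)*(-2)**3 = (-20 + 4)*(-8) = -16*(-8) = 128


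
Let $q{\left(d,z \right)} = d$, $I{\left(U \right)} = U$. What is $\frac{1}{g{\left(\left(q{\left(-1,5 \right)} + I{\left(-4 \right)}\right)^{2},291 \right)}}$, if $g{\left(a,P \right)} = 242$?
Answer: $\frac{1}{242} \approx 0.0041322$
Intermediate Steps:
$\frac{1}{g{\left(\left(q{\left(-1,5 \right)} + I{\left(-4 \right)}\right)^{2},291 \right)}} = \frac{1}{242}$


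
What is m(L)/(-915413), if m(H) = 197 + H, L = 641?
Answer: -838/915413 ≈ -0.00091543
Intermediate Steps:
m(L)/(-915413) = (197 + 641)/(-915413) = 838*(-1/915413) = -838/915413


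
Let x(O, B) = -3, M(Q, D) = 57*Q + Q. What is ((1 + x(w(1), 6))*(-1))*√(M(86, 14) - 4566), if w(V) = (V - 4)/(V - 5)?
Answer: 2*√422 ≈ 41.085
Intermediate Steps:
M(Q, D) = 58*Q
w(V) = (-4 + V)/(-5 + V)
((1 + x(w(1), 6))*(-1))*√(M(86, 14) - 4566) = ((1 - 3)*(-1))*√(58*86 - 4566) = (-2*(-1))*√(4988 - 4566) = 2*√422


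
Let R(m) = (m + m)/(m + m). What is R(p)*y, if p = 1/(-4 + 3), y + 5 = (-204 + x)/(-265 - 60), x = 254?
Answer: -67/13 ≈ -5.1538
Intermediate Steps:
y = -67/13 (y = -5 + (-204 + 254)/(-265 - 60) = -5 + 50/(-325) = -5 + 50*(-1/325) = -5 - 2/13 = -67/13 ≈ -5.1538)
p = -1 (p = 1/(-1) = -1)
R(m) = 1 (R(m) = (2*m)/((2*m)) = (2*m)*(1/(2*m)) = 1)
R(p)*y = 1*(-67/13) = -67/13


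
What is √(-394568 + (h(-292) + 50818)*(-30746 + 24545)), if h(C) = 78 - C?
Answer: 2*I*√79452839 ≈ 17827.0*I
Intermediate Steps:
√(-394568 + (h(-292) + 50818)*(-30746 + 24545)) = √(-394568 + ((78 - 1*(-292)) + 50818)*(-30746 + 24545)) = √(-394568 + ((78 + 292) + 50818)*(-6201)) = √(-394568 + (370 + 50818)*(-6201)) = √(-394568 + 51188*(-6201)) = √(-394568 - 317416788) = √(-317811356) = 2*I*√79452839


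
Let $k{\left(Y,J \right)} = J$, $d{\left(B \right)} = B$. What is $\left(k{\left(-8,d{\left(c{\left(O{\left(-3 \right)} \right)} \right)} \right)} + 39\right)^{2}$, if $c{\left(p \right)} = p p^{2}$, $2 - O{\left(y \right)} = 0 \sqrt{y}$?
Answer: $2209$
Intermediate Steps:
$O{\left(y \right)} = 2$ ($O{\left(y \right)} = 2 - 0 \sqrt{y} = 2 - 0 = 2 + 0 = 2$)
$c{\left(p \right)} = p^{3}$
$\left(k{\left(-8,d{\left(c{\left(O{\left(-3 \right)} \right)} \right)} \right)} + 39\right)^{2} = \left(2^{3} + 39\right)^{2} = \left(8 + 39\right)^{2} = 47^{2} = 2209$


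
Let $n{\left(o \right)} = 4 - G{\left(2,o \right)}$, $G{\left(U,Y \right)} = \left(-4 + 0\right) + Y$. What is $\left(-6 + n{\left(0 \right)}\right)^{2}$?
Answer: $4$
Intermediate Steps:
$G{\left(U,Y \right)} = -4 + Y$
$n{\left(o \right)} = 8 - o$ ($n{\left(o \right)} = 4 - \left(-4 + o\right) = 8 - o$)
$\left(-6 + n{\left(0 \right)}\right)^{2} = \left(-6 + \left(8 - 0\right)\right)^{2} = \left(-6 + \left(8 + 0\right)\right)^{2} = \left(-6 + 8\right)^{2} = 2^{2} = 4$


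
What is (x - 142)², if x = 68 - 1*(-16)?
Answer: 3364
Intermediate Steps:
x = 84 (x = 68 + 16 = 84)
(x - 142)² = (84 - 142)² = (-58)² = 3364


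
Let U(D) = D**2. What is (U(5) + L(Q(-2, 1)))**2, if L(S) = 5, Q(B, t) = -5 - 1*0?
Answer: 900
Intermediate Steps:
Q(B, t) = -5 (Q(B, t) = -5 + 0 = -5)
(U(5) + L(Q(-2, 1)))**2 = (5**2 + 5)**2 = (25 + 5)**2 = 30**2 = 900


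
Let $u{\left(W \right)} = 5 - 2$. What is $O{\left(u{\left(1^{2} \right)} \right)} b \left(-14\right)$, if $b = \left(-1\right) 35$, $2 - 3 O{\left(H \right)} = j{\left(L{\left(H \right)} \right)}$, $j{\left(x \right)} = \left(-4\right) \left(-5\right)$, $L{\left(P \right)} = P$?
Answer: $-2940$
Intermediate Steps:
$j{\left(x \right)} = 20$
$u{\left(W \right)} = 3$
$O{\left(H \right)} = -6$ ($O{\left(H \right)} = \frac{2}{3} - \frac{20}{3} = -6$)
$b = -35$
$O{\left(u{\left(1^{2} \right)} \right)} b \left(-14\right) = \left(-6\right) \left(-35\right) \left(-14\right) = 210 \left(-14\right) = -2940$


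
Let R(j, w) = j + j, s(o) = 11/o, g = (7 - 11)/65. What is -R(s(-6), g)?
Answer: 11/3 ≈ 3.6667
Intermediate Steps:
g = -4/65 (g = -4*1/65 = -4/65 ≈ -0.061538)
R(j, w) = 2*j
-R(s(-6), g) = -2*11/(-6) = -2*11*(-1/6) = -2*(-11)/6 = -1*(-11/3) = 11/3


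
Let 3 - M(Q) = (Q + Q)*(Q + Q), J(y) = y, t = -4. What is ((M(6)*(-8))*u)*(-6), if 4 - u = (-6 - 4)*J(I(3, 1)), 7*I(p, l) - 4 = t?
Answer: -27072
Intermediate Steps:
I(p, l) = 0 (I(p, l) = 4/7 + (⅐)*(-4) = 4/7 - 4/7 = 0)
M(Q) = 3 - 4*Q² (M(Q) = 3 - (Q + Q)*(Q + Q) = 3 - 2*Q*2*Q = 3 - 4*Q²)
u = 4 (u = 4 - (-6 - 4)*0 = 4 - (-10)*0 = 4 - 1*0 = 4 + 0 = 4)
((M(6)*(-8))*u)*(-6) = (((3 - 4*6²)*(-8))*4)*(-6) = (((3 - 4*36)*(-8))*4)*(-6) = (((3 - 144)*(-8))*4)*(-6) = (-141*(-8)*4)*(-6) = (1128*4)*(-6) = 4512*(-6) = -27072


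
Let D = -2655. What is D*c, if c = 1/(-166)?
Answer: 2655/166 ≈ 15.994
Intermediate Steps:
c = -1/166 ≈ -0.0060241
D*c = -2655*(-1/166) = 2655/166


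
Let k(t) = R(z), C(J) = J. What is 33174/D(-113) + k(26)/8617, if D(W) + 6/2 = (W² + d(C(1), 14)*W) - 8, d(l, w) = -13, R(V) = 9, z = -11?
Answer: 285988401/122594059 ≈ 2.3328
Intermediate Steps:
D(W) = -11 + W² - 13*W (D(W) = -3 + ((W² - 13*W) - 8) = -3 + (-8 + W² - 13*W) = -11 + W² - 13*W)
k(t) = 9
33174/D(-113) + k(26)/8617 = 33174/(-11 + (-113)² - 13*(-113)) + 9/8617 = 33174/(-11 + 12769 + 1469) + 9*(1/8617) = 33174/14227 + 9/8617 = 285988401/122594059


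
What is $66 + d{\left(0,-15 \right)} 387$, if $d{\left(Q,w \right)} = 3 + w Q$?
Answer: $1227$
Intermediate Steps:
$d{\left(Q,w \right)} = 3 + Q w$
$66 + d{\left(0,-15 \right)} 387 = 66 + \left(3 + 0 \left(-15\right)\right) 387 = 66 + \left(3 + 0\right) 387 = 66 + 3 \cdot 387 = 66 + 1161 = 1227$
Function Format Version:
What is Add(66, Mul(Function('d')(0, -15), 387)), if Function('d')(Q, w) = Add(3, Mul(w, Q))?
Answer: 1227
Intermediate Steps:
Function('d')(Q, w) = Add(3, Mul(Q, w))
Add(66, Mul(Function('d')(0, -15), 387)) = Add(66, Mul(Add(3, Mul(0, -15)), 387)) = Add(66, Mul(Add(3, 0), 387)) = Add(66, Mul(3, 387)) = Add(66, 1161) = 1227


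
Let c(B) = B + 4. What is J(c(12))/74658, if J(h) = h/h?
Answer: 1/74658 ≈ 1.3394e-5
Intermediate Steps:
c(B) = 4 + B
J(h) = 1
J(c(12))/74658 = 1/74658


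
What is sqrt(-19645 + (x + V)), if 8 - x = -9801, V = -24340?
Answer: 8*I*sqrt(534) ≈ 184.87*I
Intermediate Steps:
x = 9809 (x = 8 - 1*(-9801) = 8 + 9801 = 9809)
sqrt(-19645 + (x + V)) = sqrt(-19645 + (9809 - 24340)) = sqrt(-19645 - 14531) = sqrt(-34176) = 8*I*sqrt(534)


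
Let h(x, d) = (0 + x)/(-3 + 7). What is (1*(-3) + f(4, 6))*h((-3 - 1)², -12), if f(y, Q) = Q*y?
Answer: 84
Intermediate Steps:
h(x, d) = x/4
(1*(-3) + f(4, 6))*h((-3 - 1)², -12) = (1*(-3) + 6*4)*((-3 - 1)²/4) = (-3 + 24)*((¼)*(-4)²) = 21*((¼)*16) = 21*4 = 84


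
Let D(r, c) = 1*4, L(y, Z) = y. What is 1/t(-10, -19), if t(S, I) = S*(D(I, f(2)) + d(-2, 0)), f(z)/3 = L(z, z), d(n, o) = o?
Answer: -1/40 ≈ -0.025000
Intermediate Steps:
f(z) = 3*z
D(r, c) = 4
t(S, I) = 4*S (t(S, I) = S*(4 + 0) = S*4 = 4*S)
1/t(-10, -19) = 1/(4*(-10)) = 1/(-40) = -1/40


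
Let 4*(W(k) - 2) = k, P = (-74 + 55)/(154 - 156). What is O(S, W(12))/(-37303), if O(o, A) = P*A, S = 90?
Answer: -95/74606 ≈ -0.0012734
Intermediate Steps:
P = 19/2 (P = -19/(-2) = -19*(-½) = 19/2 ≈ 9.5000)
W(k) = 2 + k/4
O(o, A) = 19*A/2
O(S, W(12))/(-37303) = (19*(2 + (¼)*12)/2)/(-37303) = (19*(2 + 3)/2)*(-1/37303) = ((19/2)*5)*(-1/37303) = (95/2)*(-1/37303) = -95/74606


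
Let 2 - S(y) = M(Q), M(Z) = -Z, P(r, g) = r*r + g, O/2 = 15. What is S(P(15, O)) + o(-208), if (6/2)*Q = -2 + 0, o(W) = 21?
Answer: 67/3 ≈ 22.333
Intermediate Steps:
O = 30 (O = 2*15 = 30)
Q = -⅔ (Q = (-2 + 0)/3 = (⅓)*(-2) = -⅔ ≈ -0.66667)
P(r, g) = g + r² (P(r, g) = r² + g = g + r²)
S(y) = 4/3 (S(y) = 2 - (-1)*(-2)/3 = 2 - 1*⅔ = 2 - ⅔ = 4/3)
S(P(15, O)) + o(-208) = 4/3 + 21 = 67/3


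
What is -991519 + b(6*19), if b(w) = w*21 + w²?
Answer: -976129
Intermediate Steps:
b(w) = w² + 21*w (b(w) = 21*w + w² = w² + 21*w)
-991519 + b(6*19) = -991519 + (6*19)*(21 + 6*19) = -991519 + 114*(21 + 114) = -991519 + 114*135 = -991519 + 15390 = -976129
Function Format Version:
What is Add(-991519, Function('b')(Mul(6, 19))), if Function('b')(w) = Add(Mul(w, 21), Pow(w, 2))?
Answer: -976129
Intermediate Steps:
Function('b')(w) = Add(Pow(w, 2), Mul(21, w)) (Function('b')(w) = Add(Mul(21, w), Pow(w, 2)) = Add(Pow(w, 2), Mul(21, w)))
Add(-991519, Function('b')(Mul(6, 19))) = Add(-991519, Mul(Mul(6, 19), Add(21, Mul(6, 19)))) = Add(-991519, Mul(114, Add(21, 114))) = Add(-991519, Mul(114, 135)) = Add(-991519, 15390) = -976129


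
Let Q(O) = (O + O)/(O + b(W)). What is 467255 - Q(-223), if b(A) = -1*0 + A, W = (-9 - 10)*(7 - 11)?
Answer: 68686039/147 ≈ 4.6725e+5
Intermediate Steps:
W = 76 (W = -19*(-4) = 76)
b(A) = A (b(A) = 0 + A = A)
Q(O) = 2*O/(76 + O) (Q(O) = (O + O)/(O + 76) = (2*O)/(76 + O) = 2*O/(76 + O))
467255 - Q(-223) = 467255 - 2*(-223)/(76 - 223) = 467255 - 2*(-223)/(-147) = 467255 - 2*(-223)*(-1)/147 = 467255 - 1*446/147 = 467255 - 446/147 = 68686039/147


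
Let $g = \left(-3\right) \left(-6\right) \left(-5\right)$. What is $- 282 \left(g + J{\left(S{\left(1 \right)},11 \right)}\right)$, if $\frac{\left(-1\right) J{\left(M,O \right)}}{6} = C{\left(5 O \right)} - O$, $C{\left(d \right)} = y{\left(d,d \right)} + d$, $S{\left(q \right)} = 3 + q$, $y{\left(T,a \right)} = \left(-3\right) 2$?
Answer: $89676$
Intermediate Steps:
$y{\left(T,a \right)} = -6$
$C{\left(d \right)} = -6 + d$
$g = -90$ ($g = 18 \left(-5\right) = -90$)
$J{\left(M,O \right)} = 36 - 24 O$ ($J{\left(M,O \right)} = - 6 \left(\left(-6 + 5 O\right) - O\right) = - 6 \left(-6 + 4 O\right) = 36 - 24 O$)
$- 282 \left(g + J{\left(S{\left(1 \right)},11 \right)}\right) = - 282 \left(-90 + \left(36 - 264\right)\right) = - 282 \left(-90 - 228\right) = \left(-282\right) \left(-318\right) = 89676$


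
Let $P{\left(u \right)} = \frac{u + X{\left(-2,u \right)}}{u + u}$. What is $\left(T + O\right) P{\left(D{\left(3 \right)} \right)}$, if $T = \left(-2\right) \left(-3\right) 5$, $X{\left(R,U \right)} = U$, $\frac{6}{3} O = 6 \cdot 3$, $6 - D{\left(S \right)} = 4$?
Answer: $39$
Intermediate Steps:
$D{\left(S \right)} = 2$ ($D{\left(S \right)} = 6 - 4 = 2$)
$O = 9$ ($O = \frac{6 \cdot 3}{2} = \frac{1}{2} \cdot 18 = 9$)
$T = 30$ ($T = 6 \cdot 5 = 30$)
$P{\left(u \right)} = 1$ ($P{\left(u \right)} = \frac{u + u}{u + u} = \frac{2 u}{2 u} = 2 u \frac{1}{2 u} = 1$)
$\left(T + O\right) P{\left(D{\left(3 \right)} \right)} = \left(30 + 9\right) 1 = 39 \cdot 1 = 39$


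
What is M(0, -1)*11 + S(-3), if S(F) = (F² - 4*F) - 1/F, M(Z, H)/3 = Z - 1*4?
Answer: -332/3 ≈ -110.67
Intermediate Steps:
M(Z, H) = -12 + 3*Z (M(Z, H) = 3*(Z - 1*4) = 3*(Z - 4) = 3*(-4 + Z) = -12 + 3*Z)
S(F) = F² - 1/F - 4*F
M(0, -1)*11 + S(-3) = (-12 + 3*0)*11 + (-1 + (-3)²*(-4 - 3))/(-3) = (-12 + 0)*11 - (-1 + 9*(-7))/3 = -12*11 - (-1 - 63)/3 = -132 - ⅓*(-64) = -132 + 64/3 = -332/3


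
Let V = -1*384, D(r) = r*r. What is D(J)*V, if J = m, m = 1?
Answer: -384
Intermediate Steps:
J = 1
D(r) = r²
V = -384
D(J)*V = 1²*(-384) = 1*(-384) = -384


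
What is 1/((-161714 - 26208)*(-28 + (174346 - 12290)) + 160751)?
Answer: -1/30448465065 ≈ -3.2842e-11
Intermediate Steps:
1/((-161714 - 26208)*(-28 + (174346 - 12290)) + 160751) = 1/(-187922*(-28 + 162056) + 160751) = 1/(-187922*162028 + 160751) = 1/(-30448625816 + 160751) = 1/(-30448465065) = -1/30448465065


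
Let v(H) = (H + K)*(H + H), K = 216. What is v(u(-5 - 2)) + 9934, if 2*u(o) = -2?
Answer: 9504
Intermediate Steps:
u(o) = -1 (u(o) = (½)*(-2) = -1)
v(H) = 2*H*(216 + H) (v(H) = (H + 216)*(H + H) = (216 + H)*(2*H) = 2*H*(216 + H))
v(u(-5 - 2)) + 9934 = 2*(-1)*(216 - 1) + 9934 = 2*(-1)*215 + 9934 = -430 + 9934 = 9504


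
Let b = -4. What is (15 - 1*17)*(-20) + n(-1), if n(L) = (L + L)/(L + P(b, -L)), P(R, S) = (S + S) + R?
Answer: 122/3 ≈ 40.667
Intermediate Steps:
P(R, S) = R + 2*S (P(R, S) = 2*S + R = R + 2*S)
n(L) = 2*L/(-4 - L) (n(L) = (L + L)/(L + (-4 + 2*(-L))) = (2*L)/(L + (-4 - 2*L)) = (2*L)/(-4 - L) = 2*L/(-4 - L))
(15 - 1*17)*(-20) + n(-1) = (15 - 1*17)*(-20) + 2*(-1)/(-4 - 1*(-1)) = (15 - 17)*(-20) + 2*(-1)/(-4 + 1) = -2*(-20) + 2*(-1)/(-3) = 40 + 2*(-1)*(-⅓) = 40 + ⅔ = 122/3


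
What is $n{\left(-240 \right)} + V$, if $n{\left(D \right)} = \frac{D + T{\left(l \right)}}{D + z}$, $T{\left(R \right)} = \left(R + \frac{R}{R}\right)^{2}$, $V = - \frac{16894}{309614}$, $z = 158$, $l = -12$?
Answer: $\frac{17729379}{12694174} \approx 1.3967$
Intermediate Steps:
$V = - \frac{8447}{154807}$ ($V = \left(-16894\right) \frac{1}{309614} = - \frac{8447}{154807} \approx -0.054565$)
$T{\left(R \right)} = \left(1 + R\right)^{2}$ ($T{\left(R \right)} = \left(R + 1\right)^{2} = \left(1 + R\right)^{2}$)
$n{\left(D \right)} = \frac{121 + D}{158 + D}$ ($n{\left(D \right)} = \frac{D + \left(1 - 12\right)^{2}}{D + 158} = \frac{D + \left(-11\right)^{2}}{158 + D} = \frac{D + 121}{158 + D} = \frac{121 + D}{158 + D}$)
$n{\left(-240 \right)} + V = \frac{121 - 240}{158 - 240} - \frac{8447}{154807} = \frac{1}{-82} \left(-119\right) - \frac{8447}{154807} = \left(- \frac{1}{82}\right) \left(-119\right) - \frac{8447}{154807} = \frac{119}{82} - \frac{8447}{154807} = \frac{17729379}{12694174}$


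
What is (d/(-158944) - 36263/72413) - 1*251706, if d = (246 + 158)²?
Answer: -181065996787507/719350742 ≈ -2.5171e+5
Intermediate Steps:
d = 163216 (d = 404² = 163216)
(d/(-158944) - 36263/72413) - 1*251706 = (163216/(-158944) - 36263/72413) - 1*251706 = (163216*(-1/158944) - 36263*1/72413) - 251706 = (-10201/9934 - 36263/72413) - 251706 = -1098921655/719350742 - 251706 = -181065996787507/719350742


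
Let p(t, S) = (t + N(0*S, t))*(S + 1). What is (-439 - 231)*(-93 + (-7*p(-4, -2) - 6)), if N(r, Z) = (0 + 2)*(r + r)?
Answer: 85090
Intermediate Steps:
N(r, Z) = 4*r (N(r, Z) = 2*(2*r) = 4*r)
p(t, S) = t*(1 + S) (p(t, S) = (t + 4*(0*S))*(S + 1) = (t + 4*0)*(1 + S) = (t + 0)*(1 + S) = t*(1 + S))
(-439 - 231)*(-93 + (-7*p(-4, -2) - 6)) = (-439 - 231)*(-93 + (-(-28)*(1 - 2) - 6)) = -670*(-93 + (-(-28)*(-1) - 6)) = -670*(-93 + (-7*4 - 6)) = -670*(-93 + (-28 - 6)) = -670*(-93 - 34) = -670*(-127) = 85090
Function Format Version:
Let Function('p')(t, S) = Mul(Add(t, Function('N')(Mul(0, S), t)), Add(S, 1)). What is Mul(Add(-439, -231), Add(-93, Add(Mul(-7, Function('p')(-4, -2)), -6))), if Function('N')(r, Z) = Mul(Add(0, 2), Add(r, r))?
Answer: 85090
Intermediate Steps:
Function('N')(r, Z) = Mul(4, r) (Function('N')(r, Z) = Mul(2, Mul(2, r)) = Mul(4, r))
Function('p')(t, S) = Mul(t, Add(1, S)) (Function('p')(t, S) = Mul(Add(t, Mul(4, Mul(0, S))), Add(S, 1)) = Mul(Add(t, Mul(4, 0)), Add(1, S)) = Mul(Add(t, 0), Add(1, S)) = Mul(t, Add(1, S)))
Mul(Add(-439, -231), Add(-93, Add(Mul(-7, Function('p')(-4, -2)), -6))) = Mul(Add(-439, -231), Add(-93, Add(Mul(-7, Mul(-4, Add(1, -2))), -6))) = Mul(-670, Add(-93, Add(Mul(-7, Mul(-4, -1)), -6))) = Mul(-670, Add(-93, Add(Mul(-7, 4), -6))) = Mul(-670, Add(-93, Add(-28, -6))) = Mul(-670, Add(-93, -34)) = Mul(-670, -127) = 85090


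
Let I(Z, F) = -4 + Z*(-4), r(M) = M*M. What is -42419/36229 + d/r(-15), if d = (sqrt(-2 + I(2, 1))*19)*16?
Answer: -42419/36229 + 304*I*sqrt(14)/225 ≈ -1.1709 + 5.0554*I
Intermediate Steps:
r(M) = M**2
I(Z, F) = -4 - 4*Z
d = 304*I*sqrt(14) (d = (sqrt(-2 + (-4 - 4*2))*19)*16 = (sqrt(-2 + (-4 - 8))*19)*16 = (sqrt(-2 - 12)*19)*16 = (sqrt(-14)*19)*16 = ((I*sqrt(14))*19)*16 = (19*I*sqrt(14))*16 = 304*I*sqrt(14) ≈ 1137.5*I)
-42419/36229 + d/r(-15) = -42419/36229 + (304*I*sqrt(14))/((-15)**2) = -42419*1/36229 + (304*I*sqrt(14))/225 = -42419/36229 + (304*I*sqrt(14))*(1/225) = -42419/36229 + 304*I*sqrt(14)/225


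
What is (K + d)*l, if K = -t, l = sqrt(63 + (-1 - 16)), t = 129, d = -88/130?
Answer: -8429*sqrt(46)/65 ≈ -879.51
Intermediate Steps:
d = -44/65 (d = -88*1/130 = -44/65 ≈ -0.67692)
l = sqrt(46) (l = sqrt(63 - 17) = sqrt(46) ≈ 6.7823)
K = -129 (K = -1*129 = -129)
(K + d)*l = (-129 - 44/65)*sqrt(46) = -8429*sqrt(46)/65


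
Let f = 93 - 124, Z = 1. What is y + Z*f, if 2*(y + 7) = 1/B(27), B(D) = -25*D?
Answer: -51301/1350 ≈ -38.001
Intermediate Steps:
f = -31
y = -9451/1350 (y = -7 + 1/(2*((-25*27))) = -7 + (1/2)/(-675) = -7 + (1/2)*(-1/675) = -7 - 1/1350 = -9451/1350 ≈ -7.0007)
y + Z*f = -9451/1350 + 1*(-31) = -9451/1350 - 31 = -51301/1350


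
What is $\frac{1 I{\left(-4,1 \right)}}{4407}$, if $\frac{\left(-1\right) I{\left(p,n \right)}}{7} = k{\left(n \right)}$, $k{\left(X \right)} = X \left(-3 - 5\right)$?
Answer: $\frac{56}{4407} \approx 0.012707$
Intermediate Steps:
$k{\left(X \right)} = - 8 X$ ($k{\left(X \right)} = X \left(-8\right) = - 8 X$)
$I{\left(p,n \right)} = 56 n$ ($I{\left(p,n \right)} = - 7 \left(- 8 n\right) = 56 n$)
$\frac{1 I{\left(-4,1 \right)}}{4407} = \frac{1 \cdot 56 \cdot 1}{4407} = \frac{1 \cdot 56}{4407} = \frac{1}{4407} \cdot 56 = \frac{56}{4407}$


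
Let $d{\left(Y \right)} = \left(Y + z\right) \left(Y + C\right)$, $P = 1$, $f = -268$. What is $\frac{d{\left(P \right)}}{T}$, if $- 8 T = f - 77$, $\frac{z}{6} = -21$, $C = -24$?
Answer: $\frac{200}{3} \approx 66.667$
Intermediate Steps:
$z = -126$ ($z = 6 \left(-21\right) = -126$)
$T = \frac{345}{8}$ ($T = - \frac{-268 - 77}{8} = \left(- \frac{1}{8}\right) \left(-345\right) = \frac{345}{8} \approx 43.125$)
$d{\left(Y \right)} = \left(-126 + Y\right) \left(-24 + Y\right)$ ($d{\left(Y \right)} = \left(Y - 126\right) \left(Y - 24\right) = \left(-126 + Y\right) \left(-24 + Y\right)$)
$\frac{d{\left(P \right)}}{T} = \frac{3024 + 1^{2} - 150}{\frac{345}{8}} = \left(3024 + 1 - 150\right) \frac{8}{345} = 2875 \cdot \frac{8}{345} = \frac{200}{3}$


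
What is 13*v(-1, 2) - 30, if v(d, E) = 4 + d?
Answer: 9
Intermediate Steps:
13*v(-1, 2) - 30 = 13*(4 - 1) - 30 = 13*3 - 30 = 39 - 30 = 9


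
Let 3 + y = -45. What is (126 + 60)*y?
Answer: -8928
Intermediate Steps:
y = -48 (y = -3 - 45 = -48)
(126 + 60)*y = (126 + 60)*(-48) = 186*(-48) = -8928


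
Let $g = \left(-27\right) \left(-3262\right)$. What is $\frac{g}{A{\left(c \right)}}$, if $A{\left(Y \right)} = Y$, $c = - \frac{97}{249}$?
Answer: $- \frac{21930426}{97} \approx -2.2609 \cdot 10^{5}$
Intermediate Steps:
$c = - \frac{97}{249}$ ($c = \left(-97\right) \frac{1}{249} = - \frac{97}{249} \approx -0.38956$)
$g = 88074$
$\frac{g}{A{\left(c \right)}} = \frac{88074}{- \frac{97}{249}} = 88074 \left(- \frac{249}{97}\right) = - \frac{21930426}{97}$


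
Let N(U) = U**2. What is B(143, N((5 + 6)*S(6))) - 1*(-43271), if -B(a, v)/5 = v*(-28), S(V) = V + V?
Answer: 2482631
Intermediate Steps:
S(V) = 2*V
B(a, v) = 140*v (B(a, v) = -5*v*(-28) = -(-140)*v = 140*v)
B(143, N((5 + 6)*S(6))) - 1*(-43271) = 140*((5 + 6)*(2*6))**2 - 1*(-43271) = 140*(11*12)**2 + 43271 = 140*132**2 + 43271 = 140*17424 + 43271 = 2439360 + 43271 = 2482631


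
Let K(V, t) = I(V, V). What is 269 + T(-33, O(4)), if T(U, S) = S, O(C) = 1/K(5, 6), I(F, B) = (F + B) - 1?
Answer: 2422/9 ≈ 269.11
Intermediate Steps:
I(F, B) = -1 + B + F (I(F, B) = (B + F) - 1 = -1 + B + F)
K(V, t) = -1 + 2*V (K(V, t) = -1 + V + V = -1 + 2*V)
O(C) = 1/9 (O(C) = 1/(-1 + 2*5) = 1/(-1 + 10) = 1/9)
269 + T(-33, O(4)) = 269 + 1/9 = 2422/9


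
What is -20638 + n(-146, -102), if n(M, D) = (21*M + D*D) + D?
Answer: -13402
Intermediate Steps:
n(M, D) = D + D² + 21*M (n(M, D) = (21*M + D²) + D = (D² + 21*M) + D = D + D² + 21*M)
-20638 + n(-146, -102) = -20638 + (-102 + (-102)² + 21*(-146)) = -20638 + (-102 + 10404 - 3066) = -20638 + 7236 = -13402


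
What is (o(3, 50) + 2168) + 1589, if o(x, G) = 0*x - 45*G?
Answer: 1507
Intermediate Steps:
o(x, G) = -45*G (o(x, G) = 0 - 45*G = -45*G)
(o(3, 50) + 2168) + 1589 = (-45*50 + 2168) + 1589 = (-2250 + 2168) + 1589 = -82 + 1589 = 1507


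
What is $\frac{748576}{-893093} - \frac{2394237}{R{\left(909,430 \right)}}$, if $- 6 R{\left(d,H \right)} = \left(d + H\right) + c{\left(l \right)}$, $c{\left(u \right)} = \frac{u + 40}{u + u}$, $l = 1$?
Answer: $\frac{25657280282348}{2428319867} \approx 10566.0$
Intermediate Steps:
$c{\left(u \right)} = \frac{40 + u}{2 u}$
$R{\left(d,H \right)} = - \frac{41}{12} - \frac{H}{6} - \frac{d}{6}$ ($R{\left(d,H \right)} = - \frac{\left(d + H\right) + \frac{40 + 1}{2 \cdot 1}}{6} = - \frac{\left(H + d\right) + \frac{1}{2} \cdot 1 \cdot 41}{6} = - \frac{\left(H + d\right) + \frac{41}{2}}{6} = - \frac{\frac{41}{2} + H + d}{6} = - \frac{41}{12} - \frac{H}{6} - \frac{d}{6}$)
$\frac{748576}{-893093} - \frac{2394237}{R{\left(909,430 \right)}} = \frac{748576}{-893093} - \frac{2394237}{- \frac{41}{12} - \frac{215}{3} - \frac{303}{2}} = 748576 \left(- \frac{1}{893093}\right) - \frac{2394237}{- \frac{41}{12} - \frac{215}{3} - \frac{303}{2}} = - \frac{748576}{893093} - \frac{2394237}{- \frac{2719}{12}} = - \frac{748576}{893093} - - \frac{28730844}{2719} = - \frac{748576}{893093} + \frac{28730844}{2719} = \frac{25657280282348}{2428319867}$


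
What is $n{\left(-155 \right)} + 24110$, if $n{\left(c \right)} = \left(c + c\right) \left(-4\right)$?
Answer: $25350$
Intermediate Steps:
$n{\left(c \right)} = - 8 c$ ($n{\left(c \right)} = 2 c \left(-4\right) = - 8 c$)
$n{\left(-155 \right)} + 24110 = \left(-8\right) \left(-155\right) + 24110 = 1240 + 24110 = 25350$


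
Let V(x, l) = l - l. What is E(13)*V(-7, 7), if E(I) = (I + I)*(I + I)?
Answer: 0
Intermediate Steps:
V(x, l) = 0
E(I) = 4*I**2 (E(I) = (2*I)*(2*I) = 4*I**2)
E(13)*V(-7, 7) = (4*13**2)*0 = (4*169)*0 = 676*0 = 0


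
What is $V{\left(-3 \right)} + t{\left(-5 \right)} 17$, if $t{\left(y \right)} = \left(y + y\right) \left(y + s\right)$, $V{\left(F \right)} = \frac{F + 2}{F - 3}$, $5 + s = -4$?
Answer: $\frac{14281}{6} \approx 2380.2$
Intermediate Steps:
$s = -9$ ($s = -5 - 4 = -9$)
$V{\left(F \right)} = \frac{2 + F}{-3 + F}$
$t{\left(y \right)} = 2 y \left(-9 + y\right)$ ($t{\left(y \right)} = \left(y + y\right) \left(y - 9\right) = 2 y \left(-9 + y\right)$)
$V{\left(-3 \right)} + t{\left(-5 \right)} 17 = \frac{2 - 3}{-3 - 3} + 2 \left(-5\right) \left(-9 - 5\right) 17 = \frac{1}{-6} \left(-1\right) + 2 \left(-5\right) \left(-14\right) 17 = \left(- \frac{1}{6}\right) \left(-1\right) + 140 \cdot 17 = \frac{1}{6} + 2380 = \frac{14281}{6}$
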